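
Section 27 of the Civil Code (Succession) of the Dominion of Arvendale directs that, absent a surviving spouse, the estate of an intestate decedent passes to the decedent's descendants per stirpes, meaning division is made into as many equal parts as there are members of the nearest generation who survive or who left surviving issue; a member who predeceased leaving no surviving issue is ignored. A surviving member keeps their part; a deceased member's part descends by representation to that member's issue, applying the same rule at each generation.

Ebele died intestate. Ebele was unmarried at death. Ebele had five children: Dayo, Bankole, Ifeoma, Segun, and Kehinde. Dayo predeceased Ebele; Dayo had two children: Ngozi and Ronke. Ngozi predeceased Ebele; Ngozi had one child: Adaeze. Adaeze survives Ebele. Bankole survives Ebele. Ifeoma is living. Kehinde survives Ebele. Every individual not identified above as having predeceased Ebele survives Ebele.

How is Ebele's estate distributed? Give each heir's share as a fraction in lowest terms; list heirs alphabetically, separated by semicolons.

There is no surviving spouse, so the entire estate passes to Ebele's descendants per stirpes.
The estate is divided into 5 equal shares of 1/5 among Dayo, Bankole, Ifeoma, Segun, Kehinde.
Dayo predeceased; the 1/5 allotted to Dayo's branch passes to Dayo's issue by representation.
The 1/5 is divided into 2 equal shares of 1/10 among Ngozi, Ronke.
Ngozi predeceased; the 1/10 allotted to Ngozi's branch passes to Ngozi's issue by representation.
Adaeze is the sole taker at this level and receives the full 1/10.
Ronke is living and takes 1/10.
Bankole is living and takes 1/5.
Ifeoma is living and takes 1/5.
Segun is living and takes 1/5.
Kehinde is living and takes 1/5.

Adaeze 1/10; Bankole 1/5; Ifeoma 1/5; Kehinde 1/5; Ronke 1/10; Segun 1/5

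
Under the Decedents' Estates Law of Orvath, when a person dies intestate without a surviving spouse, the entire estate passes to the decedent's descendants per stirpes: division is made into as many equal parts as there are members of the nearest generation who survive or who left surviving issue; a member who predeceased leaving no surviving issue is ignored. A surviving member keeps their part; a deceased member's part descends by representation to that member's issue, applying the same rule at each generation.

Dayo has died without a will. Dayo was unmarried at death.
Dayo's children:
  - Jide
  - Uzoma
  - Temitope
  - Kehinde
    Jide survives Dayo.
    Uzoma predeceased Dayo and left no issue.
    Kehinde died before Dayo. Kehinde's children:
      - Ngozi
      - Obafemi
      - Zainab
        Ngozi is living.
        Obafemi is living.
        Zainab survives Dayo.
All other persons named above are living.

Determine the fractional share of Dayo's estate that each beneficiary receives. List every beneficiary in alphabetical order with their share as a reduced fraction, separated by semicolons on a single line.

Jide 1/3; Ngozi 1/9; Obafemi 1/9; Temitope 1/3; Zainab 1/9

There is no surviving spouse, so the entire estate passes to Dayo's descendants per stirpes.
Uzoma left no surviving issue, so that branch lapses and is disregarded.
The estate is divided into 3 equal shares of 1/3 among Jide, Temitope, Kehinde.
Jide is living and takes 1/3.
Temitope is living and takes 1/3.
Kehinde predeceased; the 1/3 allotted to Kehinde's branch passes to Kehinde's issue by representation.
The 1/3 is divided into 3 equal shares of 1/9 among Ngozi, Obafemi, Zainab.
Ngozi is living and takes 1/9.
Obafemi is living and takes 1/9.
Zainab is living and takes 1/9.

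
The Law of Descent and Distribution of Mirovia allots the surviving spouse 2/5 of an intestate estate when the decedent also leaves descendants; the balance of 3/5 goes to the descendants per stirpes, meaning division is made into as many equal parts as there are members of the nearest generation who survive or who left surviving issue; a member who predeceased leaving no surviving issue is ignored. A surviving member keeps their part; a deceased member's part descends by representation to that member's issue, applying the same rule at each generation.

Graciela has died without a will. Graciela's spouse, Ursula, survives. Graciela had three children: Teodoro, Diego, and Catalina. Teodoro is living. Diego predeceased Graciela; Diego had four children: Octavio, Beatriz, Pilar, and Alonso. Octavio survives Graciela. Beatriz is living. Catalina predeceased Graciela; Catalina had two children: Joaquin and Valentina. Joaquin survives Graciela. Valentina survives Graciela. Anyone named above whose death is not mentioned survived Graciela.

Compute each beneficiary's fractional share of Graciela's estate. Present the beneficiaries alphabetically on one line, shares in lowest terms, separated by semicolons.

Ursula, as surviving spouse, takes 2/5.
The remaining 3/5 passes to Graciela's descendants per stirpes.
The 3/5 is divided into 3 equal shares of 1/5 among Teodoro, Diego, Catalina.
Teodoro is living and takes 1/5.
Diego predeceased; the 1/5 allotted to Diego's branch passes to Diego's issue by representation.
The 1/5 is divided into 4 equal shares of 1/20 among Octavio, Beatriz, Pilar, Alonso.
Octavio is living and takes 1/20.
Beatriz is living and takes 1/20.
Pilar is living and takes 1/20.
Alonso is living and takes 1/20.
Catalina predeceased; the 1/5 allotted to Catalina's branch passes to Catalina's issue by representation.
The 1/5 is divided into 2 equal shares of 1/10 among Joaquin, Valentina.
Joaquin is living and takes 1/10.
Valentina is living and takes 1/10.

Alonso 1/20; Beatriz 1/20; Joaquin 1/10; Octavio 1/20; Pilar 1/20; Teodoro 1/5; Ursula 2/5; Valentina 1/10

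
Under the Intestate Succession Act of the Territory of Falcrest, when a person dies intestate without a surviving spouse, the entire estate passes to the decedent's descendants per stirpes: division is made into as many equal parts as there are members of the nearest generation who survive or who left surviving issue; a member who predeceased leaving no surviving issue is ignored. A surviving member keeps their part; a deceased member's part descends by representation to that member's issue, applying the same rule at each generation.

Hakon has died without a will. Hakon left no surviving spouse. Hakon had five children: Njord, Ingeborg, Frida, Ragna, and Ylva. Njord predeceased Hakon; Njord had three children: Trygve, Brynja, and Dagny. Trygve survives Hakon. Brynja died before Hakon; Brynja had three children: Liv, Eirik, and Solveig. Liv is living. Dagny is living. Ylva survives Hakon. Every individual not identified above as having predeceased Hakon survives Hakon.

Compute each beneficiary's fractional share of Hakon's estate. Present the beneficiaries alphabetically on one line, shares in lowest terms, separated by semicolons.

Dagny 1/15; Eirik 1/45; Frida 1/5; Ingeborg 1/5; Liv 1/45; Ragna 1/5; Solveig 1/45; Trygve 1/15; Ylva 1/5

There is no surviving spouse, so the entire estate passes to Hakon's descendants per stirpes.
The estate is divided into 5 equal shares of 1/5 among Njord, Ingeborg, Frida, Ragna, Ylva.
Njord predeceased; the 1/5 allotted to Njord's branch passes to Njord's issue by representation.
The 1/5 is divided into 3 equal shares of 1/15 among Trygve, Brynja, Dagny.
Trygve is living and takes 1/15.
Brynja predeceased; the 1/15 allotted to Brynja's branch passes to Brynja's issue by representation.
The 1/15 is divided into 3 equal shares of 1/45 among Liv, Eirik, Solveig.
Liv is living and takes 1/45.
Eirik is living and takes 1/45.
Solveig is living and takes 1/45.
Dagny is living and takes 1/15.
Ingeborg is living and takes 1/5.
Frida is living and takes 1/5.
Ragna is living and takes 1/5.
Ylva is living and takes 1/5.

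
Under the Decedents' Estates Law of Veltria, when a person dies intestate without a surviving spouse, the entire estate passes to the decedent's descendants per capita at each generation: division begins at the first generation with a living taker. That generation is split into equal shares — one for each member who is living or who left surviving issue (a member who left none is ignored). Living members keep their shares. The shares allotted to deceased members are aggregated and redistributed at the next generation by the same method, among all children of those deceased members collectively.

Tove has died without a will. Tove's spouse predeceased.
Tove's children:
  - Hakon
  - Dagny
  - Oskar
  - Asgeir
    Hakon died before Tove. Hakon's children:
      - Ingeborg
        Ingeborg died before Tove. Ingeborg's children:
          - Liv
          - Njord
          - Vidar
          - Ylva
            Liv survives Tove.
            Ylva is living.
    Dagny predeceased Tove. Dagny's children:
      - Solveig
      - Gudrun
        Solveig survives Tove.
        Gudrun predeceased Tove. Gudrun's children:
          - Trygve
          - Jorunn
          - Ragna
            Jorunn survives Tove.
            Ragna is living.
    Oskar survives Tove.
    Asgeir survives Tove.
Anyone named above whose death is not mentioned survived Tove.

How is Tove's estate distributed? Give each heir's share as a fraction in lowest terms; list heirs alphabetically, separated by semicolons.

Asgeir 1/4; Jorunn 1/21; Liv 1/21; Njord 1/21; Oskar 1/4; Ragna 1/21; Solveig 1/6; Trygve 1/21; Vidar 1/21; Ylva 1/21

There is no surviving spouse, so the entire estate passes to Tove's descendants per capita at each generation.
At generation 1 (Hakon, Dagny, Oskar, Asgeir) there are 4 shares of (1)/4 = 1/4 each.
Living: Oskar and Asgeir — each takes 1/4.
Deceased: Hakon and Dagny. Their combined 1/2 is pooled and carried to generation 2.
At generation 2 (Ingeborg, Solveig, Gudrun) there are 3 shares of (1/2)/3 = 1/6 each.
Living: Solveig — each takes 1/6.
Deceased: Ingeborg and Gudrun. Their combined 1/3 is pooled and carried to generation 3.
At generation 3 (Liv, Njord, Vidar, Ylva, Trygve, Jorunn, Ragna) there are 7 shares of (1/3)/7 = 1/21 each.
Living: Liv, Njord, Vidar, Ylva, Trygve, Jorunn, and Ragna — each takes 1/21.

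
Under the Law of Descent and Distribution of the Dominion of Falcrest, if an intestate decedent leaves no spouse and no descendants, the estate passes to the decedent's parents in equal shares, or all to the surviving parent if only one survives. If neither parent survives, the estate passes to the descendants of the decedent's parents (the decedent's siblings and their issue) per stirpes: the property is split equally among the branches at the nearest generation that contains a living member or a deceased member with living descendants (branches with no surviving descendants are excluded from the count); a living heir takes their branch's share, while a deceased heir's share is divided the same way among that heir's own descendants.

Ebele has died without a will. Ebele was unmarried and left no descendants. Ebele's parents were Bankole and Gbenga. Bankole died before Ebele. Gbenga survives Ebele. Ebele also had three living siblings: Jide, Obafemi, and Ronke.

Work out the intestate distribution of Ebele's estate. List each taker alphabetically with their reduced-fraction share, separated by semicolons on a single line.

Gbenga 1

Only one parent, Gbenga, survives, so Gbenga takes the entire estate. The siblings take nothing because a surviving parent has priority.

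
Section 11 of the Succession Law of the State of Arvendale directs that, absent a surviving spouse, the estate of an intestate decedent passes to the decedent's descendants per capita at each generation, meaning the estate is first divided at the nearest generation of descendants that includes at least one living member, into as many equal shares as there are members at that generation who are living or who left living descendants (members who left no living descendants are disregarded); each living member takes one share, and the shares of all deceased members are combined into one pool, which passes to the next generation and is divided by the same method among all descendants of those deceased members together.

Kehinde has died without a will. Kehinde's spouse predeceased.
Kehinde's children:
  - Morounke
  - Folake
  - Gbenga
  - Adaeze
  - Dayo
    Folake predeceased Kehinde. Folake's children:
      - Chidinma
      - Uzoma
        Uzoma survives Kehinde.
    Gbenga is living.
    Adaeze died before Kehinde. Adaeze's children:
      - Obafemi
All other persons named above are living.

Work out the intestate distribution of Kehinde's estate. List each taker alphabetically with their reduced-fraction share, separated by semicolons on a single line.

Chidinma 2/15; Dayo 1/5; Gbenga 1/5; Morounke 1/5; Obafemi 2/15; Uzoma 2/15

There is no surviving spouse, so the entire estate passes to Kehinde's descendants per capita at each generation.
At generation 1 (Morounke, Folake, Gbenga, Adaeze, Dayo) there are 5 shares of (1)/5 = 1/5 each.
Living: Morounke, Gbenga, and Dayo — each takes 1/5.
Deceased: Folake and Adaeze. Their combined 2/5 is pooled and carried to generation 2.
At generation 2 (Chidinma, Uzoma, Obafemi) there are 3 shares of (2/5)/3 = 2/15 each.
Living: Chidinma, Uzoma, and Obafemi — each takes 2/15.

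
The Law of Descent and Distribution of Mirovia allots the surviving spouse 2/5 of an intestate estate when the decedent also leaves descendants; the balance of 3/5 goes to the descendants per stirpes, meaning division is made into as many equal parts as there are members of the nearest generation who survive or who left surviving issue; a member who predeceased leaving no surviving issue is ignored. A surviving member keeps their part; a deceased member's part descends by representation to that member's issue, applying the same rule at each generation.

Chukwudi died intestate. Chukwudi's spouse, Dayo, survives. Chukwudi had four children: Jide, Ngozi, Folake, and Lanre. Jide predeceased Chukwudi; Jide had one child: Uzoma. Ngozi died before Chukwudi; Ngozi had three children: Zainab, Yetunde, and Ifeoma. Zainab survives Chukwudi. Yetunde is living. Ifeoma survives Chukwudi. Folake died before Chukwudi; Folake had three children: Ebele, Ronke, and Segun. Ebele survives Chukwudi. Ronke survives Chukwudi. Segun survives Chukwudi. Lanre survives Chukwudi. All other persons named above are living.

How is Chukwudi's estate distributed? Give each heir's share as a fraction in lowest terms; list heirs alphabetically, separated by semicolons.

Dayo 2/5; Ebele 1/20; Ifeoma 1/20; Lanre 3/20; Ronke 1/20; Segun 1/20; Uzoma 3/20; Yetunde 1/20; Zainab 1/20

Dayo, as surviving spouse, takes 2/5.
The remaining 3/5 passes to Chukwudi's descendants per stirpes.
The 3/5 is divided into 4 equal shares of 3/20 among Jide, Ngozi, Folake, Lanre.
Jide predeceased; the 3/20 allotted to Jide's branch passes to Jide's issue by representation.
Uzoma is the sole taker at this level and receives the full 3/20.
Ngozi predeceased; the 3/20 allotted to Ngozi's branch passes to Ngozi's issue by representation.
The 3/20 is divided into 3 equal shares of 1/20 among Zainab, Yetunde, Ifeoma.
Zainab is living and takes 1/20.
Yetunde is living and takes 1/20.
Ifeoma is living and takes 1/20.
Folake predeceased; the 3/20 allotted to Folake's branch passes to Folake's issue by representation.
The 3/20 is divided into 3 equal shares of 1/20 among Ebele, Ronke, Segun.
Ebele is living and takes 1/20.
Ronke is living and takes 1/20.
Segun is living and takes 1/20.
Lanre is living and takes 3/20.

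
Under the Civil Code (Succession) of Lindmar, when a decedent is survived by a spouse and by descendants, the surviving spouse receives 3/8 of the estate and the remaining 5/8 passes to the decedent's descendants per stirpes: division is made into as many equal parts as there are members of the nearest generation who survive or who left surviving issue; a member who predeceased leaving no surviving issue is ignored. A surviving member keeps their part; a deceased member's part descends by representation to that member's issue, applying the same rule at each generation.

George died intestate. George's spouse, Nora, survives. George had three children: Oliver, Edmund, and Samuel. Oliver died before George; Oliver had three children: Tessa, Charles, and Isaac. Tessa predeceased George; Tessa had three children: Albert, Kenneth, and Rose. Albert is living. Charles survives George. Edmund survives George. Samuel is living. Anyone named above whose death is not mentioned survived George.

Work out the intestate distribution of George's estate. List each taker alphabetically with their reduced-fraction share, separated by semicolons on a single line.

Albert 5/216; Charles 5/72; Edmund 5/24; Isaac 5/72; Kenneth 5/216; Nora 3/8; Rose 5/216; Samuel 5/24

Nora, as surviving spouse, takes 3/8.
The remaining 5/8 passes to George's descendants per stirpes.
The 5/8 is divided into 3 equal shares of 5/24 among Oliver, Edmund, Samuel.
Oliver predeceased; the 5/24 allotted to Oliver's branch passes to Oliver's issue by representation.
The 5/24 is divided into 3 equal shares of 5/72 among Tessa, Charles, Isaac.
Tessa predeceased; the 5/72 allotted to Tessa's branch passes to Tessa's issue by representation.
The 5/72 is divided into 3 equal shares of 5/216 among Albert, Kenneth, Rose.
Albert is living and takes 5/216.
Kenneth is living and takes 5/216.
Rose is living and takes 5/216.
Charles is living and takes 5/72.
Isaac is living and takes 5/72.
Edmund is living and takes 5/24.
Samuel is living and takes 5/24.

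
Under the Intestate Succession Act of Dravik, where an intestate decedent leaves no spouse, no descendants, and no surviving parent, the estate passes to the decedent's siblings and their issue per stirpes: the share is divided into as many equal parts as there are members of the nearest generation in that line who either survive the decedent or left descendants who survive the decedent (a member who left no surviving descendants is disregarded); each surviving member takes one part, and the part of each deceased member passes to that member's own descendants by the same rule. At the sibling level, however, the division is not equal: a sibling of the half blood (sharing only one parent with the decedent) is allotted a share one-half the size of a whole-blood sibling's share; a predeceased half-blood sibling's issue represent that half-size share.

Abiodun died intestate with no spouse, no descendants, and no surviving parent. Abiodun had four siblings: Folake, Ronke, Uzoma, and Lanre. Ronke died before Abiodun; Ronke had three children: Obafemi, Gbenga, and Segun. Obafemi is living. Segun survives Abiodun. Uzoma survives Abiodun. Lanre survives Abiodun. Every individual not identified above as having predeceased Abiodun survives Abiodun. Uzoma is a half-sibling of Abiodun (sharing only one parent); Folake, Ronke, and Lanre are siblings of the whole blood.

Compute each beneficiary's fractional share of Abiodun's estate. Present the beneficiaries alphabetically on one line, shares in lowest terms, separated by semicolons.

Folake 2/7; Gbenga 2/21; Lanre 2/7; Obafemi 2/21; Segun 2/21; Uzoma 1/7

No spouse, descendants, or parent survives, so the estate passes to Abiodun's siblings per stirpes.
Half-blood siblings count for one-half the weight of whole-blood siblings at the initial division.
Dividing 1 in proportion to weights (total weight 7/2): Folake (weight 1) → 2/7; Ronke (weight 1) → 2/7; Uzoma (weight 1/2) → 1/7; Lanre (weight 1) → 2/7.
Folake is living and takes 2/7.
Ronke predeceased; the 2/7 allotted to Ronke's branch passes to Ronke's issue by representation.
The 2/7 is divided into 3 equal shares of 2/21 among Obafemi, Gbenga, Segun.
Obafemi is living and takes 2/21.
Gbenga is living and takes 2/21.
Segun is living and takes 2/21.
Uzoma is living and takes 1/7.
Lanre is living and takes 2/7.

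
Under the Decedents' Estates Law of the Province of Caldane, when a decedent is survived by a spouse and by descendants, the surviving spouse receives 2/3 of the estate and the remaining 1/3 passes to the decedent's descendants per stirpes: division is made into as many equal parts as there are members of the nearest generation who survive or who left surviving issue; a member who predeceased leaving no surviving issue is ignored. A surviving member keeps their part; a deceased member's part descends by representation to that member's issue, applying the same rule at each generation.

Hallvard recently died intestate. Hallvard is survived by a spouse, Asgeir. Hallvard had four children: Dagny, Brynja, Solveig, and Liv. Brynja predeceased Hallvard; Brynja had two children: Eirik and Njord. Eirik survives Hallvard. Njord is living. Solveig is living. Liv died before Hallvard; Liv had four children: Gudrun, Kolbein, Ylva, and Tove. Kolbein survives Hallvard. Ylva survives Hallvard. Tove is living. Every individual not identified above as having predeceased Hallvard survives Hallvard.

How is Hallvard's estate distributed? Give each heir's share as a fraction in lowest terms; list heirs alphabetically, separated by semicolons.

Asgeir 2/3; Dagny 1/12; Eirik 1/24; Gudrun 1/48; Kolbein 1/48; Njord 1/24; Solveig 1/12; Tove 1/48; Ylva 1/48

Asgeir, as surviving spouse, takes 2/3.
The remaining 1/3 passes to Hallvard's descendants per stirpes.
The 1/3 is divided into 4 equal shares of 1/12 among Dagny, Brynja, Solveig, Liv.
Dagny is living and takes 1/12.
Brynja predeceased; the 1/12 allotted to Brynja's branch passes to Brynja's issue by representation.
The 1/12 is divided into 2 equal shares of 1/24 among Eirik, Njord.
Eirik is living and takes 1/24.
Njord is living and takes 1/24.
Solveig is living and takes 1/12.
Liv predeceased; the 1/12 allotted to Liv's branch passes to Liv's issue by representation.
The 1/12 is divided into 4 equal shares of 1/48 among Gudrun, Kolbein, Ylva, Tove.
Gudrun is living and takes 1/48.
Kolbein is living and takes 1/48.
Ylva is living and takes 1/48.
Tove is living and takes 1/48.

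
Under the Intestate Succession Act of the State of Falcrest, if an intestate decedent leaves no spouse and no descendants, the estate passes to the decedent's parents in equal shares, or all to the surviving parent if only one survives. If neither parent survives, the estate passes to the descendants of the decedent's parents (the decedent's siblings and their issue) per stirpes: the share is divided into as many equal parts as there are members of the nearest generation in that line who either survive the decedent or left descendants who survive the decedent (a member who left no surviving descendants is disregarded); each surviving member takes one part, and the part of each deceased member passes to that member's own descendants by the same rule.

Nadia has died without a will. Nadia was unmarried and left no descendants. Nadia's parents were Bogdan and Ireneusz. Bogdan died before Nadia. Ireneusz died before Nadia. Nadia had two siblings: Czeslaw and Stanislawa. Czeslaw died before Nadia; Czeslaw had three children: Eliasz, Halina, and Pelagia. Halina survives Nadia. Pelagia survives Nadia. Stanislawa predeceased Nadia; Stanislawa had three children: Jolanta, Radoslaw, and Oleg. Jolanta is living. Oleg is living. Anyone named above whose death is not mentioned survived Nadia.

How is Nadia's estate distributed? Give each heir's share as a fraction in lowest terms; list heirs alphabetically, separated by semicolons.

Neither parent survives and there are no descendants, so the estate passes to Nadia's siblings and their issue per stirpes.
The estate is divided into 2 equal shares of 1/2 among Czeslaw, Stanislawa.
Czeslaw predeceased; the 1/2 allotted to Czeslaw's branch passes to Czeslaw's issue by representation.
The 1/2 is divided into 3 equal shares of 1/6 among Eliasz, Halina, Pelagia.
Eliasz is living and takes 1/6.
Halina is living and takes 1/6.
Pelagia is living and takes 1/6.
Stanislawa predeceased; the 1/2 allotted to Stanislawa's branch passes to Stanislawa's issue by representation.
The 1/2 is divided into 3 equal shares of 1/6 among Jolanta, Radoslaw, Oleg.
Jolanta is living and takes 1/6.
Radoslaw is living and takes 1/6.
Oleg is living and takes 1/6.

Eliasz 1/6; Halina 1/6; Jolanta 1/6; Oleg 1/6; Pelagia 1/6; Radoslaw 1/6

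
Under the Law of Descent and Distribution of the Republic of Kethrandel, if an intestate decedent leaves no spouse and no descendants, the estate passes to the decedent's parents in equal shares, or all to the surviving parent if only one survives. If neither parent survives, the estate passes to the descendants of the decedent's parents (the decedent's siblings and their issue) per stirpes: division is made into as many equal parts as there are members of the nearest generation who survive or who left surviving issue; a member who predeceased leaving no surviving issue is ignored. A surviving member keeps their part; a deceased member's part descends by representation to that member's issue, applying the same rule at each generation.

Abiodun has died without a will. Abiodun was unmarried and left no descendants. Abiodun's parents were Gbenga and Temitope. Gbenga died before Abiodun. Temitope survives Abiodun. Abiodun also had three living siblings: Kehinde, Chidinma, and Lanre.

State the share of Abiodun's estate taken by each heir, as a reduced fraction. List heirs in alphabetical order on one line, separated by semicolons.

Temitope 1

Only one parent, Temitope, survives, so Temitope takes the entire estate. The siblings take nothing because a surviving parent has priority.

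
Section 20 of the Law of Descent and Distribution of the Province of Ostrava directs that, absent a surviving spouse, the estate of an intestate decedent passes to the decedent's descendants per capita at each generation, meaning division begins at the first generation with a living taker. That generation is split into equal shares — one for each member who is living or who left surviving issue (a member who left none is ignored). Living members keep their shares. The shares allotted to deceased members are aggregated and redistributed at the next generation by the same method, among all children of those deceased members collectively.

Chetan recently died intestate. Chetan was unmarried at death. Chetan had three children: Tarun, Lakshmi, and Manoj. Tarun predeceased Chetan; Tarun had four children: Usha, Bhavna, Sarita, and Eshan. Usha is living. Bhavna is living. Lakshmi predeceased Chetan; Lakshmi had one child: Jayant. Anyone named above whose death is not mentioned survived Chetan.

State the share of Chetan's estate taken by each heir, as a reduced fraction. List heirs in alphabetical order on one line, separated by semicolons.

Bhavna 2/15; Eshan 2/15; Jayant 2/15; Manoj 1/3; Sarita 2/15; Usha 2/15

There is no surviving spouse, so the entire estate passes to Chetan's descendants per capita at each generation.
At generation 1 (Tarun, Lakshmi, Manoj) there are 3 shares of (1)/3 = 1/3 each.
Living: Manoj — each takes 1/3.
Deceased: Tarun and Lakshmi. Their combined 2/3 is pooled and carried to generation 2.
At generation 2 (Usha, Bhavna, Sarita, Eshan, Jayant) there are 5 shares of (2/3)/5 = 2/15 each.
Living: Usha, Bhavna, Sarita, Eshan, and Jayant — each takes 2/15.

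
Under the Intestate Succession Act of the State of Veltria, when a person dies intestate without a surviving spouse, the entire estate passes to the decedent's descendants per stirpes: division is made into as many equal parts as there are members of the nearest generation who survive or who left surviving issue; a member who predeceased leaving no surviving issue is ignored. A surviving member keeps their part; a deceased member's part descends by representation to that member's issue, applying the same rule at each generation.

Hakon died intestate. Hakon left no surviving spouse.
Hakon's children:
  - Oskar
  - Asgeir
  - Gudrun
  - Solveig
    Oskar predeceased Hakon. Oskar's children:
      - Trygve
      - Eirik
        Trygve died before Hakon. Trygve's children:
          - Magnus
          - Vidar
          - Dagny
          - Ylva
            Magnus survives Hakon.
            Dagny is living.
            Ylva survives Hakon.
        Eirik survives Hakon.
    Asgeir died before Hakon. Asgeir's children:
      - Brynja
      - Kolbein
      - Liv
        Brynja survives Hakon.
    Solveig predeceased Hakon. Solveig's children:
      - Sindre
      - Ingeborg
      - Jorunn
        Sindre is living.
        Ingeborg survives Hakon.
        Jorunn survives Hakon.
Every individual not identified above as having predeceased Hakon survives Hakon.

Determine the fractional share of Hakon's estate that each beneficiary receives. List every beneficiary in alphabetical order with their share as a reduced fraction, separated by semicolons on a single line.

Brynja 1/12; Dagny 1/32; Eirik 1/8; Gudrun 1/4; Ingeborg 1/12; Jorunn 1/12; Kolbein 1/12; Liv 1/12; Magnus 1/32; Sindre 1/12; Vidar 1/32; Ylva 1/32

There is no surviving spouse, so the entire estate passes to Hakon's descendants per stirpes.
The estate is divided into 4 equal shares of 1/4 among Oskar, Asgeir, Gudrun, Solveig.
Oskar predeceased; the 1/4 allotted to Oskar's branch passes to Oskar's issue by representation.
The 1/4 is divided into 2 equal shares of 1/8 among Trygve, Eirik.
Trygve predeceased; the 1/8 allotted to Trygve's branch passes to Trygve's issue by representation.
The 1/8 is divided into 4 equal shares of 1/32 among Magnus, Vidar, Dagny, Ylva.
Magnus is living and takes 1/32.
Vidar is living and takes 1/32.
Dagny is living and takes 1/32.
Ylva is living and takes 1/32.
Eirik is living and takes 1/8.
Asgeir predeceased; the 1/4 allotted to Asgeir's branch passes to Asgeir's issue by representation.
The 1/4 is divided into 3 equal shares of 1/12 among Brynja, Kolbein, Liv.
Brynja is living and takes 1/12.
Kolbein is living and takes 1/12.
Liv is living and takes 1/12.
Gudrun is living and takes 1/4.
Solveig predeceased; the 1/4 allotted to Solveig's branch passes to Solveig's issue by representation.
The 1/4 is divided into 3 equal shares of 1/12 among Sindre, Ingeborg, Jorunn.
Sindre is living and takes 1/12.
Ingeborg is living and takes 1/12.
Jorunn is living and takes 1/12.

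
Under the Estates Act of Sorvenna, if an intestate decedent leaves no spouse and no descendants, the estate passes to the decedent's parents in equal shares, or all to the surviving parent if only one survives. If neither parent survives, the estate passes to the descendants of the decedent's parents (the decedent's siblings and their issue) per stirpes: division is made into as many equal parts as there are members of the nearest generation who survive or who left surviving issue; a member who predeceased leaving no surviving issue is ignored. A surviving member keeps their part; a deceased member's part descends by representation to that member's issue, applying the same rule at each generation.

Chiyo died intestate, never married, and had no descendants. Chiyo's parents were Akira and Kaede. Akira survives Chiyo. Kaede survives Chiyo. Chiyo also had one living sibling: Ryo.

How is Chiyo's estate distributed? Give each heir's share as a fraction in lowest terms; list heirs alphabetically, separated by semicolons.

Akira 1/2; Kaede 1/2

Both parents survive, so Akira and Kaede each take 1/2. The siblings take nothing because a surviving parent has priority.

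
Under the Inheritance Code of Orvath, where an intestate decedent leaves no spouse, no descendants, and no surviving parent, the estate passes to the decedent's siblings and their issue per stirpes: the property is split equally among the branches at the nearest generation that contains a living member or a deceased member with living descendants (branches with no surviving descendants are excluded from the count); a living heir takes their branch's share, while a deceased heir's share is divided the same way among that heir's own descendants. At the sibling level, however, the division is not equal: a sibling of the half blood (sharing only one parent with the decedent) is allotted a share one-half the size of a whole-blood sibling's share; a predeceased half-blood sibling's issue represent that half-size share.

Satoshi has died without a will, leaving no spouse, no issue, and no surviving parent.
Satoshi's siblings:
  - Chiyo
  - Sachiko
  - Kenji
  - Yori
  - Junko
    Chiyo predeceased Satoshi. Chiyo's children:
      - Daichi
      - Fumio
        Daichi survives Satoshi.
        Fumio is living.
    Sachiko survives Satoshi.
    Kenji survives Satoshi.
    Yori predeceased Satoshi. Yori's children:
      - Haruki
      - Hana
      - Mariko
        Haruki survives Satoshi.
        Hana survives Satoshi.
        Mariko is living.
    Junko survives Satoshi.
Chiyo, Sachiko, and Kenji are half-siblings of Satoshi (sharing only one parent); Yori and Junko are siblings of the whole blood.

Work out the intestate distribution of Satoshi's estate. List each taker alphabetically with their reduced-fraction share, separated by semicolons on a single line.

No spouse, descendants, or parent survives, so the estate passes to Satoshi's siblings per stirpes.
Half-blood siblings count for one-half the weight of whole-blood siblings at the initial division.
Dividing 1 in proportion to weights (total weight 7/2): Chiyo (weight 1/2) → 1/7; Sachiko (weight 1/2) → 1/7; Kenji (weight 1/2) → 1/7; Yori (weight 1) → 2/7; Junko (weight 1) → 2/7.
Chiyo predeceased; the 1/7 allotted to Chiyo's branch passes to Chiyo's issue by representation.
The 1/7 is divided into 2 equal shares of 1/14 among Daichi, Fumio.
Daichi is living and takes 1/14.
Fumio is living and takes 1/14.
Sachiko is living and takes 1/7.
Kenji is living and takes 1/7.
Yori predeceased; the 2/7 allotted to Yori's branch passes to Yori's issue by representation.
The 2/7 is divided into 3 equal shares of 2/21 among Haruki, Hana, Mariko.
Haruki is living and takes 2/21.
Hana is living and takes 2/21.
Mariko is living and takes 2/21.
Junko is living and takes 2/7.

Daichi 1/14; Fumio 1/14; Hana 2/21; Haruki 2/21; Junko 2/7; Kenji 1/7; Mariko 2/21; Sachiko 1/7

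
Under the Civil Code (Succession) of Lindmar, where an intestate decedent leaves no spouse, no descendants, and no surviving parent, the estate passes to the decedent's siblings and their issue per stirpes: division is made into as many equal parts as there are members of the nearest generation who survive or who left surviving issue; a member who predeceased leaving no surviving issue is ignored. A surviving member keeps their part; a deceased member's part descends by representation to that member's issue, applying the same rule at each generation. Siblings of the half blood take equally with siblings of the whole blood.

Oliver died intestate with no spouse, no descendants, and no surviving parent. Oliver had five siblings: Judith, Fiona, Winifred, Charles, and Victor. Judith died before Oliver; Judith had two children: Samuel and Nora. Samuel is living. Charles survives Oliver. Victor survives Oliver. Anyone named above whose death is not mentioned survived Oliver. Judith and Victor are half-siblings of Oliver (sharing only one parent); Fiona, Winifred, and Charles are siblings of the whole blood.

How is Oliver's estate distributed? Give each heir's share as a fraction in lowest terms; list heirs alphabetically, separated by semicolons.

Charles 1/5; Fiona 1/5; Nora 1/10; Samuel 1/10; Victor 1/5; Winifred 1/5

No spouse, descendants, or parent survives, so the estate passes to Oliver's siblings per stirpes.
Half-blood and whole-blood siblings take equally under the stated rule.
The estate is divided into 5 equal shares of 1/5 among Judith, Fiona, Winifred, Charles, Victor.
Judith predeceased; the 1/5 allotted to Judith's branch passes to Judith's issue by representation.
The 1/5 is divided into 2 equal shares of 1/10 among Samuel, Nora.
Samuel is living and takes 1/10.
Nora is living and takes 1/10.
Fiona is living and takes 1/5.
Winifred is living and takes 1/5.
Charles is living and takes 1/5.
Victor is living and takes 1/5.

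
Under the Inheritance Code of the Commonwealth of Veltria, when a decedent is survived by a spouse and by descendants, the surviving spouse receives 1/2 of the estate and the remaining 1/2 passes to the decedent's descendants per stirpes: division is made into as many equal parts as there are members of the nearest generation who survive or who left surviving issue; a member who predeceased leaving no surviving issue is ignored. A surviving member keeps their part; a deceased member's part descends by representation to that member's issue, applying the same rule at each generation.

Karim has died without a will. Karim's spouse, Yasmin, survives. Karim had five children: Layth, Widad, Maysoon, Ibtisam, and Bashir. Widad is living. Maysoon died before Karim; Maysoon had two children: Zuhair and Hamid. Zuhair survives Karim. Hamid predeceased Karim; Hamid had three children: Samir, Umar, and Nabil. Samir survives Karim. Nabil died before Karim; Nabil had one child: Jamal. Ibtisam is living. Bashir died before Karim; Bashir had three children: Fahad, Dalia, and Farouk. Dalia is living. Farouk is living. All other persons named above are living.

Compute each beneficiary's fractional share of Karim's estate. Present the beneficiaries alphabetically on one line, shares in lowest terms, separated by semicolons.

Yasmin, as surviving spouse, takes 1/2.
The remaining 1/2 passes to Karim's descendants per stirpes.
The 1/2 is divided into 5 equal shares of 1/10 among Layth, Widad, Maysoon, Ibtisam, Bashir.
Layth is living and takes 1/10.
Widad is living and takes 1/10.
Maysoon predeceased; the 1/10 allotted to Maysoon's branch passes to Maysoon's issue by representation.
The 1/10 is divided into 2 equal shares of 1/20 among Zuhair, Hamid.
Zuhair is living and takes 1/20.
Hamid predeceased; the 1/20 allotted to Hamid's branch passes to Hamid's issue by representation.
The 1/20 is divided into 3 equal shares of 1/60 among Samir, Umar, Nabil.
Samir is living and takes 1/60.
Umar is living and takes 1/60.
Nabil predeceased; the 1/60 allotted to Nabil's branch passes to Nabil's issue by representation.
Jamal is the sole taker at this level and receives the full 1/60.
Ibtisam is living and takes 1/10.
Bashir predeceased; the 1/10 allotted to Bashir's branch passes to Bashir's issue by representation.
The 1/10 is divided into 3 equal shares of 1/30 among Fahad, Dalia, Farouk.
Fahad is living and takes 1/30.
Dalia is living and takes 1/30.
Farouk is living and takes 1/30.

Dalia 1/30; Fahad 1/30; Farouk 1/30; Ibtisam 1/10; Jamal 1/60; Layth 1/10; Samir 1/60; Umar 1/60; Widad 1/10; Yasmin 1/2; Zuhair 1/20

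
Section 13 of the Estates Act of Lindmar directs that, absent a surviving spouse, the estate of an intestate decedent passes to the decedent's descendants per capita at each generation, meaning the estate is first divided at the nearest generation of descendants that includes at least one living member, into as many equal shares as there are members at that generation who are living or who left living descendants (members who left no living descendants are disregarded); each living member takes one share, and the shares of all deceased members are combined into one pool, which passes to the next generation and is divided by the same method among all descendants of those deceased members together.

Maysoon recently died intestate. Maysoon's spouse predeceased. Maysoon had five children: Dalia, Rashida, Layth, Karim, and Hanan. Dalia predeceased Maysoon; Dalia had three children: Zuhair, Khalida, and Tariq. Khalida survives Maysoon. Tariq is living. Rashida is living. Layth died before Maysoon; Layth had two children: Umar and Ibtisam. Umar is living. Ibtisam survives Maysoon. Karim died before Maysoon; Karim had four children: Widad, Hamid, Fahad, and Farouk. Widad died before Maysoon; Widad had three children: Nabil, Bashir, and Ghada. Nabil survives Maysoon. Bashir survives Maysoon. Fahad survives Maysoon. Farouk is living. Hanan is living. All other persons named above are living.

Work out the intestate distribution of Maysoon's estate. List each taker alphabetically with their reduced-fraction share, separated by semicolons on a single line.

There is no surviving spouse, so the entire estate passes to Maysoon's descendants per capita at each generation.
At generation 1 (Dalia, Rashida, Layth, Karim, Hanan) there are 5 shares of (1)/5 = 1/5 each.
Living: Rashida and Hanan — each takes 1/5.
Deceased: Dalia, Layth, and Karim. Their combined 3/5 is pooled and carried to generation 2.
At generation 2 (Zuhair, Khalida, Tariq, Umar, Ibtisam, Widad, Hamid, Fahad, Farouk) there are 9 shares of (3/5)/9 = 1/15 each.
Living: Zuhair, Khalida, Tariq, Umar, Ibtisam, Hamid, Fahad, and Farouk — each takes 1/15.
Deceased: Widad. That 1/15 share is carried to generation 3.
At generation 3 (Nabil, Bashir, Ghada) there are 3 shares of (1/15)/3 = 1/45 each.
Living: Nabil, Bashir, and Ghada — each takes 1/45.

Bashir 1/45; Fahad 1/15; Farouk 1/15; Ghada 1/45; Hamid 1/15; Hanan 1/5; Ibtisam 1/15; Khalida 1/15; Nabil 1/45; Rashida 1/5; Tariq 1/15; Umar 1/15; Zuhair 1/15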